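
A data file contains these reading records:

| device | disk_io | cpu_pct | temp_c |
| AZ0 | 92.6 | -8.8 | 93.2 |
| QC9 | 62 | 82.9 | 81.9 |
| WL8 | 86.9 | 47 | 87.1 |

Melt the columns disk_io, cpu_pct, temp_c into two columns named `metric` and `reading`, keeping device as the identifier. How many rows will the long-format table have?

3 device values × 3 melted columns = 9 rows.

9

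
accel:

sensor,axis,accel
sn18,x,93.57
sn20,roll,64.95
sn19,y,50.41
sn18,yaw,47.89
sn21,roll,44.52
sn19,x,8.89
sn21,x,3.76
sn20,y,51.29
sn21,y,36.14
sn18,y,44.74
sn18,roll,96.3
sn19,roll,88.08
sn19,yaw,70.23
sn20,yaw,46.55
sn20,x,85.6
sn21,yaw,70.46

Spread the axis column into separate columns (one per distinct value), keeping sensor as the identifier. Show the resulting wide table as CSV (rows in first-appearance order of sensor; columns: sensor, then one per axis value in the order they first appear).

sensor,x,roll,y,yaw
sn18,93.57,96.3,44.74,47.89
sn20,85.6,64.95,51.29,46.55
sn19,8.89,88.08,50.41,70.23
sn21,3.76,44.52,36.14,70.46

Columns: sensor plus the 4 distinct axis values (x, roll, y, yaw).
For example, row sn18 column x takes accel=93.57 from the long row (sn18, x).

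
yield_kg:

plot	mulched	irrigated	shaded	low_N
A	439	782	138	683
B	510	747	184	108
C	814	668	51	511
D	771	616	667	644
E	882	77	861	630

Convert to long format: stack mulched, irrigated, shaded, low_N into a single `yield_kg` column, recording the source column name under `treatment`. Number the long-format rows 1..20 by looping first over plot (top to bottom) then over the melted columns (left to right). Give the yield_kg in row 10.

20 rows total (5 × 4). Row 10: index ⌊(10-1)/4⌋ = 2 into plot → C; (10-1) mod 4 = 1 into the melted columns → irrigated.
So row 10 is (C, irrigated, 668); yield_kg = 668.

668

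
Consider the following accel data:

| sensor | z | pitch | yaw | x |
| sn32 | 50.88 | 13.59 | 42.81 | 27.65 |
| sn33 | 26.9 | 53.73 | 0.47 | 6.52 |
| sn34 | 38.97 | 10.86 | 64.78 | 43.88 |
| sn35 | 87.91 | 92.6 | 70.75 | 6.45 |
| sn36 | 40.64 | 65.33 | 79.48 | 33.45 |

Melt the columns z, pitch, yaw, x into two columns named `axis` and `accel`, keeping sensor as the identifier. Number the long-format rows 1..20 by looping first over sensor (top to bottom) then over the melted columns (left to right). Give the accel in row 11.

20 rows total (5 × 4). Row 11: index ⌊(11-1)/4⌋ = 2 into sensor → sn34; (11-1) mod 4 = 2 into the melted columns → yaw.
So row 11 is (sn34, yaw, 64.78); accel = 64.78.

64.78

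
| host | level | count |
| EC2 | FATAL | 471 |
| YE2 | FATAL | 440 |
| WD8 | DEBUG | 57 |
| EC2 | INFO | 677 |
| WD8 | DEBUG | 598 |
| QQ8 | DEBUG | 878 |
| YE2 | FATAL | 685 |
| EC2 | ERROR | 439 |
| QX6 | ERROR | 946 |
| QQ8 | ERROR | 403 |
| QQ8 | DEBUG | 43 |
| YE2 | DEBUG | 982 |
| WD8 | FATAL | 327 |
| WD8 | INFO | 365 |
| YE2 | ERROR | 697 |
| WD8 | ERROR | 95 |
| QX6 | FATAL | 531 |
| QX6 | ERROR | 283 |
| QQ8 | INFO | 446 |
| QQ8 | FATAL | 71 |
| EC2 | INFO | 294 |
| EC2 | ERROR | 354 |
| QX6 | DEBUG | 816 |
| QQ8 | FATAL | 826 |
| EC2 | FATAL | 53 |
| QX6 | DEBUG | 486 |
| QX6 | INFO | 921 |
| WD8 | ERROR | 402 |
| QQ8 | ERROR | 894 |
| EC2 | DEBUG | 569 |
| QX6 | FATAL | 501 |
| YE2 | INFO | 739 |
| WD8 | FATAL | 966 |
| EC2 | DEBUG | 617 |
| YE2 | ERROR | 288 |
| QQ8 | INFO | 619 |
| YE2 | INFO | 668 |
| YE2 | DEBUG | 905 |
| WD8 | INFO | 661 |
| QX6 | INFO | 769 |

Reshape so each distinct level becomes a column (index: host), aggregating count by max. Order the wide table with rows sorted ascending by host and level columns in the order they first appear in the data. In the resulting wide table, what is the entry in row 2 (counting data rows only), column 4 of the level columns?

With rows sorted ascending by host, row 2 is host=QQ8. level columns in first-appearance order: FATAL, DEBUG, INFO, ERROR; column 4 is ERROR.
Long rows with host=QQ8, level=ERROR: max(403, 894) = 894.

894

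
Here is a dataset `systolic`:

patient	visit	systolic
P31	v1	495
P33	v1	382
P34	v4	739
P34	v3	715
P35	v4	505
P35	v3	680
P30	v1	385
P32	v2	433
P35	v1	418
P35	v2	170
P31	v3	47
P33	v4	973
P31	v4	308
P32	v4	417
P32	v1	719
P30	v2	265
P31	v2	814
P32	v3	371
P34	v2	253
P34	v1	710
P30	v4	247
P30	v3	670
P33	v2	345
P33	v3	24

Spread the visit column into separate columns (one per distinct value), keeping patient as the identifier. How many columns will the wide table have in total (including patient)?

5

1 column for patient plus 4 distinct visit values → 5 columns.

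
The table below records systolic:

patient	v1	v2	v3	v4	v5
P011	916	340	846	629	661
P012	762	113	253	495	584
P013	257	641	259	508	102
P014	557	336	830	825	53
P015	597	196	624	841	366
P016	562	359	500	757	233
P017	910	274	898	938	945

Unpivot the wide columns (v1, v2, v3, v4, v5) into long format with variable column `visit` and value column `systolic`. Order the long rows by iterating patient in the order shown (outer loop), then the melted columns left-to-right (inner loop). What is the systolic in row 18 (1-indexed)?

35 rows total (7 × 5). Row 18: index ⌊(18-1)/5⌋ = 3 into patient → P014; (18-1) mod 5 = 2 into the melted columns → v3.
So row 18 is (P014, v3, 830); systolic = 830.

830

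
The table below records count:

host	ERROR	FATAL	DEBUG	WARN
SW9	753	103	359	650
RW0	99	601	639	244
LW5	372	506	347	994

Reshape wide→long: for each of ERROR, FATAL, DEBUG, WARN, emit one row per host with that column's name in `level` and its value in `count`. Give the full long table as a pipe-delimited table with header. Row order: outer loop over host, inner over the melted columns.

| host | level | count |
| SW9 | ERROR | 753 |
| SW9 | FATAL | 103 |
| SW9 | DEBUG | 359 |
| SW9 | WARN | 650 |
| RW0 | ERROR | 99 |
| RW0 | FATAL | 601 |
| RW0 | DEBUG | 639 |
| RW0 | WARN | 244 |
| LW5 | ERROR | 372 |
| LW5 | FATAL | 506 |
| LW5 | DEBUG | 347 |
| LW5 | WARN | 994 |

Each (host, column) pair becomes one row: 3 × 4 = 12 rows.
For example, (SW9, ERROR) → count=753.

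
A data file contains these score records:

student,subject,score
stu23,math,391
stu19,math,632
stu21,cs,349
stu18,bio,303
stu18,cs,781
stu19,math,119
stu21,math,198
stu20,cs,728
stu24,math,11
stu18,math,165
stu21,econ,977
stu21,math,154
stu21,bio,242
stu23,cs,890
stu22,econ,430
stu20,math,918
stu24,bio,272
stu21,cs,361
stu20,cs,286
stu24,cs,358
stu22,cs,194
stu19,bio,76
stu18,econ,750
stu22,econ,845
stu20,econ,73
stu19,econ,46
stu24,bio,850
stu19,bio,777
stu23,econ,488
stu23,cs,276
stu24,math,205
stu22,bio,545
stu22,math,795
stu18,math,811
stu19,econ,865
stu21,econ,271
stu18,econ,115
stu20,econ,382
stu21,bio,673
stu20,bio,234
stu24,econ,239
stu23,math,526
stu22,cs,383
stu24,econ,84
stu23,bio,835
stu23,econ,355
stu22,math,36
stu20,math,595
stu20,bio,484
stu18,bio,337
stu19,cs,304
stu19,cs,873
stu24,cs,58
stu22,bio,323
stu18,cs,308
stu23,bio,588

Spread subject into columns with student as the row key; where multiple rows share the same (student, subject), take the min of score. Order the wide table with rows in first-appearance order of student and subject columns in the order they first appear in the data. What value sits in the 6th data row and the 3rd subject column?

With rows in first-appearance order of student, row 6 is student=stu24. subject columns in first-appearance order: math, cs, bio, econ; column 3 is bio.
Long rows with student=stu24, subject=bio: min(272, 850) = 272.

272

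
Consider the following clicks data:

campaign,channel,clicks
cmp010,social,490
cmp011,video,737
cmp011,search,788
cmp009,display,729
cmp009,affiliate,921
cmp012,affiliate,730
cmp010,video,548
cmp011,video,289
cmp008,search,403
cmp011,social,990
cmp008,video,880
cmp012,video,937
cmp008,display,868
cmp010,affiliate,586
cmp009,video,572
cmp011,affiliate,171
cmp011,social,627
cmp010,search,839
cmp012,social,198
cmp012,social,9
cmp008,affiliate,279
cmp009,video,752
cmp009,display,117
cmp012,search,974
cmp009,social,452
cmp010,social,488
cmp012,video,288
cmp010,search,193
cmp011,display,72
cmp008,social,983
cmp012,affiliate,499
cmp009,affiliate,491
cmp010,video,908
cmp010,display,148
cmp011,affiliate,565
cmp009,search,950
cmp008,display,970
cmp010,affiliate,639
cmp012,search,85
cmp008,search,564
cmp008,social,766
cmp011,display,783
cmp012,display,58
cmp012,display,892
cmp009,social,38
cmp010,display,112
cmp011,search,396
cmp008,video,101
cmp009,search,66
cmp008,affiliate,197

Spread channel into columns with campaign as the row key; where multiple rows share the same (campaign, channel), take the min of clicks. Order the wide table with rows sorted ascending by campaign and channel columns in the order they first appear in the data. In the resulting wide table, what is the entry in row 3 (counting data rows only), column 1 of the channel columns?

With rows sorted ascending by campaign, row 3 is campaign=cmp010. channel columns in first-appearance order: social, video, search, display, affiliate; column 1 is social.
Long rows with campaign=cmp010, channel=social: min(490, 488) = 488.

488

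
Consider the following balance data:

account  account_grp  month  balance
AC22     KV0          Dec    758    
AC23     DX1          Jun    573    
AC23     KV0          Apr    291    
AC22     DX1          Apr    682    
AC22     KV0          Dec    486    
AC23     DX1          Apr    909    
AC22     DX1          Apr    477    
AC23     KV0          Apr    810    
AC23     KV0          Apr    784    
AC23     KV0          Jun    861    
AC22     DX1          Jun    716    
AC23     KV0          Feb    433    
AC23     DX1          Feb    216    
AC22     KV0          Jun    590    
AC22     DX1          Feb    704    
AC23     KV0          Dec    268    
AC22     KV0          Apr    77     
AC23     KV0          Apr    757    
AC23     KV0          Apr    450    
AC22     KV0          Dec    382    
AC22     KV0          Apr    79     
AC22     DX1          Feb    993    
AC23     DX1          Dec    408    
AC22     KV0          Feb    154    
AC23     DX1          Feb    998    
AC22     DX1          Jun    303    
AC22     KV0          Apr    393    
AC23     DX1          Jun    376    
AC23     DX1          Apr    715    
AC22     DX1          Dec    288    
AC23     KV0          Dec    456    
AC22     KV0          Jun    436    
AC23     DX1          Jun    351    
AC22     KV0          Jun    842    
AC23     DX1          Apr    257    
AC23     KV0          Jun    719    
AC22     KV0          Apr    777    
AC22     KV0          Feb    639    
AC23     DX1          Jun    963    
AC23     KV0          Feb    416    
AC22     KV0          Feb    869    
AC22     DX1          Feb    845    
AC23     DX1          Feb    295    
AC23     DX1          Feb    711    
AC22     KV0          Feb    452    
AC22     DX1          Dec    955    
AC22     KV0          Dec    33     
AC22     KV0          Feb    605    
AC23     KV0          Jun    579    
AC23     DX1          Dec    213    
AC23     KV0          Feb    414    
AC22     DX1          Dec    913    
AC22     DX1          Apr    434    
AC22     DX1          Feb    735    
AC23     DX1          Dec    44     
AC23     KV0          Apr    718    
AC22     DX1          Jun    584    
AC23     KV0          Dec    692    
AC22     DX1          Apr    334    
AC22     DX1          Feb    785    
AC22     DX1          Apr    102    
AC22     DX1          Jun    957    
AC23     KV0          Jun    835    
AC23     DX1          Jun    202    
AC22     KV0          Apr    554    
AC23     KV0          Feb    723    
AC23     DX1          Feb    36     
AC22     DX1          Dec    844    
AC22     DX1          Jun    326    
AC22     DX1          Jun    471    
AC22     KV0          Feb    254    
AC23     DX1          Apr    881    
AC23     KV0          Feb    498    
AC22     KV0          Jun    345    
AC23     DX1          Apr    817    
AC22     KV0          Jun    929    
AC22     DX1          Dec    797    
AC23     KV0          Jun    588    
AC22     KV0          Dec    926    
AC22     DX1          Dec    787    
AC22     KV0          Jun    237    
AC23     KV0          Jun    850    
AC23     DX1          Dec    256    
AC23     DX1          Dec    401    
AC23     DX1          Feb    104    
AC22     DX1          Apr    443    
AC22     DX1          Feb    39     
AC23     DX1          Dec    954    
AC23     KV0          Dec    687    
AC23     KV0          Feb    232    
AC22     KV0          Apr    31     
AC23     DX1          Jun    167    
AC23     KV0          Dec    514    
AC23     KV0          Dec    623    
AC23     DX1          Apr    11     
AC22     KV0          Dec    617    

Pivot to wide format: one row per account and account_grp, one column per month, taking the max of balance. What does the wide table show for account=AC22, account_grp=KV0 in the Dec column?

Rows with account=AC22, account_grp=KV0 and month=Dec: balance values are 758, 486, 382, 33, 926, 617.
max(758, 486, 382, 33, 926, 617) = 926.

926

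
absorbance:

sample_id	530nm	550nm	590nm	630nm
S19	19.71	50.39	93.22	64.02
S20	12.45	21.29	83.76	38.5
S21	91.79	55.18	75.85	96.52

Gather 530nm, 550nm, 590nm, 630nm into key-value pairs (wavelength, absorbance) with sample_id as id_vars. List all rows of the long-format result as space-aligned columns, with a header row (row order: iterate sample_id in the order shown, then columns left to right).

Each (sample_id, column) pair becomes one row: 3 × 4 = 12 rows.
For example, (S19, 530nm) → absorbance=19.71.

sample_id  wavelength  absorbance
S19        530nm       19.71     
S19        550nm       50.39     
S19        590nm       93.22     
S19        630nm       64.02     
S20        530nm       12.45     
S20        550nm       21.29     
S20        590nm       83.76     
S20        630nm       38.5      
S21        530nm       91.79     
S21        550nm       55.18     
S21        590nm       75.85     
S21        630nm       96.52     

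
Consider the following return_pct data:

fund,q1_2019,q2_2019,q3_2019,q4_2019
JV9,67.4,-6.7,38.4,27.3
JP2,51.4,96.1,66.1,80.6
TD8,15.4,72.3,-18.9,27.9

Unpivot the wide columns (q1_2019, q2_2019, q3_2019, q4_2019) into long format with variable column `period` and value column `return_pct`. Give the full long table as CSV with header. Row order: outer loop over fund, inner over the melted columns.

Each (fund, column) pair becomes one row: 3 × 4 = 12 rows.
For example, (JV9, q1_2019) → return_pct=67.4.

fund,period,return_pct
JV9,q1_2019,67.4
JV9,q2_2019,-6.7
JV9,q3_2019,38.4
JV9,q4_2019,27.3
JP2,q1_2019,51.4
JP2,q2_2019,96.1
JP2,q3_2019,66.1
JP2,q4_2019,80.6
TD8,q1_2019,15.4
TD8,q2_2019,72.3
TD8,q3_2019,-18.9
TD8,q4_2019,27.9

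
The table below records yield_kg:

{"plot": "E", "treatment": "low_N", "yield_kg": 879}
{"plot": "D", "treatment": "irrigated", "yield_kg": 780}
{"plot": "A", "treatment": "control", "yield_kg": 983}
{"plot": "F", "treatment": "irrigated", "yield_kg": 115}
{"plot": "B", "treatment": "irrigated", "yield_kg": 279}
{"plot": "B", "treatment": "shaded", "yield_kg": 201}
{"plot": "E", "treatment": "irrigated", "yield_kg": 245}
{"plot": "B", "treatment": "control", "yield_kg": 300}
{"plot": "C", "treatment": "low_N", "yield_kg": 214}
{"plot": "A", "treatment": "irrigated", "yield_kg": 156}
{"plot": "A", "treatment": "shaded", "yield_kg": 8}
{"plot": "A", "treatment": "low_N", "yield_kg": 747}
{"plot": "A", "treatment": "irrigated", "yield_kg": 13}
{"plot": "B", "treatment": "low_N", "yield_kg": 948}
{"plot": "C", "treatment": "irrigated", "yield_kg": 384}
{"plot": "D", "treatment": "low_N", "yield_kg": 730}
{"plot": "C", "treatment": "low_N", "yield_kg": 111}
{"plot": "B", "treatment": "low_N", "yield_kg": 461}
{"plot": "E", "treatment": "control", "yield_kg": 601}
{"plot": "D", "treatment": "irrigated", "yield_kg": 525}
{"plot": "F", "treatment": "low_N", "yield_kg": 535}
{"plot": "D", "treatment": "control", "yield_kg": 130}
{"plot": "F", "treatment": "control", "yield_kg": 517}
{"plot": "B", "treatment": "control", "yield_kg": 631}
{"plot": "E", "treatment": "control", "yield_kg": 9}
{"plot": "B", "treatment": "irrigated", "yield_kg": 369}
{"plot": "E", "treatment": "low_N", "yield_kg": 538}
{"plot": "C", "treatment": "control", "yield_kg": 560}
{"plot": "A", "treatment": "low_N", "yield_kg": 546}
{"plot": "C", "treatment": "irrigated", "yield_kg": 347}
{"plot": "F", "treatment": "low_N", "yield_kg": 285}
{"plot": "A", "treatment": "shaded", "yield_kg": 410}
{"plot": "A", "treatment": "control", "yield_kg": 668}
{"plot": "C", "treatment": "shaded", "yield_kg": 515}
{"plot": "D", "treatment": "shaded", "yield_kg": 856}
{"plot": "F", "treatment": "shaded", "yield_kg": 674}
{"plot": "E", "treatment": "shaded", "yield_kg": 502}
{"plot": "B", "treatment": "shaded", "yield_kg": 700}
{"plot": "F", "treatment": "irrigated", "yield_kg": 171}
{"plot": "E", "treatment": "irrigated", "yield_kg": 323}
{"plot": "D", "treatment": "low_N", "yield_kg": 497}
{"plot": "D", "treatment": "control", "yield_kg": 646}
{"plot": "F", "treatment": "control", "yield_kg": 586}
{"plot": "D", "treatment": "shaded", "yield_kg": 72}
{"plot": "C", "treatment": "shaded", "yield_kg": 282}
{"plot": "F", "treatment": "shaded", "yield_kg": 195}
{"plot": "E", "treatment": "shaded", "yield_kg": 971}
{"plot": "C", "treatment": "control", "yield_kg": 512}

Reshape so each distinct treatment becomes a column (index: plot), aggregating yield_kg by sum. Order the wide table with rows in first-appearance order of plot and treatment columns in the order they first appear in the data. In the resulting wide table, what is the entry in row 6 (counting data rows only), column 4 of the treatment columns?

797

With rows in first-appearance order of plot, row 6 is plot=C. treatment columns in first-appearance order: low_N, irrigated, control, shaded; column 4 is shaded.
Long rows with plot=C, treatment=shaded: 515 + 282 = 797.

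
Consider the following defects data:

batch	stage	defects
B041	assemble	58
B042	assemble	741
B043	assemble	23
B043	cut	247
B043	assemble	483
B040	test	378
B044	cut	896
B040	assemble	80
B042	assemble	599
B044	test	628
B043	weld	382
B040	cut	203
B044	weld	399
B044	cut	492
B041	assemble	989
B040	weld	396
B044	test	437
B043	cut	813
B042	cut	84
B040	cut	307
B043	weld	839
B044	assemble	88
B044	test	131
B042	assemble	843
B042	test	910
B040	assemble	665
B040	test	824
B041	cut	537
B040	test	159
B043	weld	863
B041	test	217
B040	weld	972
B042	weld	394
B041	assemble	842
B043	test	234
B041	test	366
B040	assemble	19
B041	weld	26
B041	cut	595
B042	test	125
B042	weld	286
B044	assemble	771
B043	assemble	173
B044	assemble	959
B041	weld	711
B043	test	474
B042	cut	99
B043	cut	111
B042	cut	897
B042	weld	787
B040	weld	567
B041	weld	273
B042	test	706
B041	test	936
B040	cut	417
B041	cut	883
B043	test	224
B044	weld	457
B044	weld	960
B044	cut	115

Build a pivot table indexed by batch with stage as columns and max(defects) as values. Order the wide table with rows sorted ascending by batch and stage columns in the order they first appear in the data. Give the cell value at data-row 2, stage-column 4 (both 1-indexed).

711

With rows sorted ascending by batch, row 2 is batch=B041. stage columns in first-appearance order: assemble, cut, test, weld; column 4 is weld.
Long rows with batch=B041, stage=weld: max(26, 711, 273) = 711.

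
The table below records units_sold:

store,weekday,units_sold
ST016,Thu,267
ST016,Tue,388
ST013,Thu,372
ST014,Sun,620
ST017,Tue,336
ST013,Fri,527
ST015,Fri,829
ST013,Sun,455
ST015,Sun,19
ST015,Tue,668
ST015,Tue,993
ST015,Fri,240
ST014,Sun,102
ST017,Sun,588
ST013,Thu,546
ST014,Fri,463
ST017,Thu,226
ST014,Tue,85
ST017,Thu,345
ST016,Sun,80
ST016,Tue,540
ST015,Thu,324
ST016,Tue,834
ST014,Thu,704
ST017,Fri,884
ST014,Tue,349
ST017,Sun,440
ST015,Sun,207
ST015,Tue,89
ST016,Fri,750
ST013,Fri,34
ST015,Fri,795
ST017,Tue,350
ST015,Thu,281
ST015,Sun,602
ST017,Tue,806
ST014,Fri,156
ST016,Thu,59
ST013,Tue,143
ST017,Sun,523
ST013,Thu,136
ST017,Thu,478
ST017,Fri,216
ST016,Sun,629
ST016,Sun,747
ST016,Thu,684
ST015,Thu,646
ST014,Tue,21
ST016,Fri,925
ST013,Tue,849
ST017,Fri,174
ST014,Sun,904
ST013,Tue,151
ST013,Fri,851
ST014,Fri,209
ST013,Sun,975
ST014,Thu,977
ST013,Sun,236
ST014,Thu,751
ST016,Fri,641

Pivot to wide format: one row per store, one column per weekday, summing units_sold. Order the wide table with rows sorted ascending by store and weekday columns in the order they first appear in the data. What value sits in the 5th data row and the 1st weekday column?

1049

With rows sorted ascending by store, row 5 is store=ST017. weekday columns in first-appearance order: Thu, Tue, Sun, Fri; column 1 is Thu.
Long rows with store=ST017, weekday=Thu: 226 + 345 + 478 = 1049.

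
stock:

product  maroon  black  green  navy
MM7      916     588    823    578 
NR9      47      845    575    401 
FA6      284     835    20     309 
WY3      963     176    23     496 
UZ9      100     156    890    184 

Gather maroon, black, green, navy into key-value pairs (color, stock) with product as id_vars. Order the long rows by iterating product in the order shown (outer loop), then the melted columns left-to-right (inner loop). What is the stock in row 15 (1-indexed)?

20 rows total (5 × 4). Row 15: index ⌊(15-1)/4⌋ = 3 into product → WY3; (15-1) mod 4 = 2 into the melted columns → green.
So row 15 is (WY3, green, 23); stock = 23.

23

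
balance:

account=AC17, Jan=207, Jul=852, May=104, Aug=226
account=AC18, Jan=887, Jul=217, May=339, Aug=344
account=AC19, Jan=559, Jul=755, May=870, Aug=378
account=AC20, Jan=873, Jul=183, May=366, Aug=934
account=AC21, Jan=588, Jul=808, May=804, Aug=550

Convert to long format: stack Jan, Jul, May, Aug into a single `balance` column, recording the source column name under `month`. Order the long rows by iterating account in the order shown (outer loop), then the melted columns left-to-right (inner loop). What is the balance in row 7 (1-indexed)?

20 rows total (5 × 4). Row 7: index ⌊(7-1)/4⌋ = 1 into account → AC18; (7-1) mod 4 = 2 into the melted columns → May.
So row 7 is (AC18, May, 339); balance = 339.

339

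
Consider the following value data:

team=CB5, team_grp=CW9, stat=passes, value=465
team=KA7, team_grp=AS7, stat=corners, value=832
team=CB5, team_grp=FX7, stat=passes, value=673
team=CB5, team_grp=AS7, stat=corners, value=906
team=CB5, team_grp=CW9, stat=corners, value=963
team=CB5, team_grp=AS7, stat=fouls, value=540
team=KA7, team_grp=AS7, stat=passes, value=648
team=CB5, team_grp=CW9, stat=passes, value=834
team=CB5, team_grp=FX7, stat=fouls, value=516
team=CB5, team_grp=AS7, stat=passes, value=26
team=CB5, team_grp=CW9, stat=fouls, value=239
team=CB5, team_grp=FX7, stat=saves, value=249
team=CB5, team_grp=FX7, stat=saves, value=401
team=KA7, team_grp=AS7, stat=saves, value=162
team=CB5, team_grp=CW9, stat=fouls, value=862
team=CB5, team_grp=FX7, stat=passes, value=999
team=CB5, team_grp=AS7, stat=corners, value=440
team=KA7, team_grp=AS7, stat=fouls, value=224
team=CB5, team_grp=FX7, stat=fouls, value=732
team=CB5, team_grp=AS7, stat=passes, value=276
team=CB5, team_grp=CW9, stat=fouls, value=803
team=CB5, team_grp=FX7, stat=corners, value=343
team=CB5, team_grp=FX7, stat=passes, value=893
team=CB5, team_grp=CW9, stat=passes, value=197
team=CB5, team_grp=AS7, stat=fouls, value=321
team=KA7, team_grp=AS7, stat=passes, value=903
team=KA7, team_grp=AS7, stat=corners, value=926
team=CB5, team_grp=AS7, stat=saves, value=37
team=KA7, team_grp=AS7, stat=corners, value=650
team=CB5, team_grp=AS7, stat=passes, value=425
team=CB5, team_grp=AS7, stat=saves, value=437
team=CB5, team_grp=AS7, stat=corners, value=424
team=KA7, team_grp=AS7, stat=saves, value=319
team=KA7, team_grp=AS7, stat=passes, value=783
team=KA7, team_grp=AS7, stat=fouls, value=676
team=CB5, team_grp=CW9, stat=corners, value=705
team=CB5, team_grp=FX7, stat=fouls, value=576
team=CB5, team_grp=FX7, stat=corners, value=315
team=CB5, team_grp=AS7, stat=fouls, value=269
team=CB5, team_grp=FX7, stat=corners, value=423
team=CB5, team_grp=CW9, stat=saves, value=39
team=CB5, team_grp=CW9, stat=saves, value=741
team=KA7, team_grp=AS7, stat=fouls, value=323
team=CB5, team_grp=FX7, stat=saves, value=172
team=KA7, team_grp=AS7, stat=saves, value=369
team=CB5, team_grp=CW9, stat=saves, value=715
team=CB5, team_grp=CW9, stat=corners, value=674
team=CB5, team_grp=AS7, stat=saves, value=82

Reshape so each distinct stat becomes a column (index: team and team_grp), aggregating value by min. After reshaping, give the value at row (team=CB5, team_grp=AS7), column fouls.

269

Rows with team=CB5, team_grp=AS7 and stat=fouls: value values are 540, 321, 269.
min(540, 321, 269) = 269.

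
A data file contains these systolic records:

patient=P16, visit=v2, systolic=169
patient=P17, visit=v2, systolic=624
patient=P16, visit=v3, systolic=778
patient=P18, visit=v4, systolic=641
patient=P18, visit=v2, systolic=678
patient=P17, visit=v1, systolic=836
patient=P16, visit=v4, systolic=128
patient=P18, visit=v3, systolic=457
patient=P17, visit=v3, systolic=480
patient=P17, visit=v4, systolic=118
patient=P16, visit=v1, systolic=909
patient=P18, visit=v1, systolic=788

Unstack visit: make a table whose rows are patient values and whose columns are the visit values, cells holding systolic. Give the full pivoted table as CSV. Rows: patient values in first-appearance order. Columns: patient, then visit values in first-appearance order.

Columns: patient plus the 4 distinct visit values (v2, v3, v4, v1).
For example, row P16 column v2 takes systolic=169 from the long row (P16, v2).

patient,v2,v3,v4,v1
P16,169,778,128,909
P17,624,480,118,836
P18,678,457,641,788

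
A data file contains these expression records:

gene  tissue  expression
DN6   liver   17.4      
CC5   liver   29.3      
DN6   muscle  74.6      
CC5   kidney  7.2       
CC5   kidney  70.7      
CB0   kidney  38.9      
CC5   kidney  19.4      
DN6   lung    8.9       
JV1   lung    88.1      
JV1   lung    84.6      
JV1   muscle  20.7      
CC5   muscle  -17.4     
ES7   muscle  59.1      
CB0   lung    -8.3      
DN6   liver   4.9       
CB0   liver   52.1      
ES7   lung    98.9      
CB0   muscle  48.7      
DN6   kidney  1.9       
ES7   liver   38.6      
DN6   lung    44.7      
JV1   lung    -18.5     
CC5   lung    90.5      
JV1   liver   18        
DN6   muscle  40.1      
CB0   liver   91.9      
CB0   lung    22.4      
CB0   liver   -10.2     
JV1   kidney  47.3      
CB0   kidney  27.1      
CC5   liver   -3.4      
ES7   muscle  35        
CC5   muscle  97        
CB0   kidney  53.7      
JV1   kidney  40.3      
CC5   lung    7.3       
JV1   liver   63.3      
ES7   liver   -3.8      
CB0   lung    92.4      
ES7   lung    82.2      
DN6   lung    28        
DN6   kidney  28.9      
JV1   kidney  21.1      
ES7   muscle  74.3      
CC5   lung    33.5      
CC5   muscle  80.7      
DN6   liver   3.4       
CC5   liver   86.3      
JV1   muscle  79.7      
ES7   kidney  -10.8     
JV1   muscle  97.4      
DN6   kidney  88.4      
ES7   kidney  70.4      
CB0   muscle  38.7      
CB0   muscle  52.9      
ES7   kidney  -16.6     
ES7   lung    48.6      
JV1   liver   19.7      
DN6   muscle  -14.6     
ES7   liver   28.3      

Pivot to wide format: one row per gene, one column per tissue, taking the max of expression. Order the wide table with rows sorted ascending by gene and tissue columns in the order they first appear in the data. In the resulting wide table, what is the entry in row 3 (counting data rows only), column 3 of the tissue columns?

With rows sorted ascending by gene, row 3 is gene=DN6. tissue columns in first-appearance order: liver, muscle, kidney, lung; column 3 is kidney.
Long rows with gene=DN6, tissue=kidney: max(1.9, 28.9, 88.4) = 88.4.

88.4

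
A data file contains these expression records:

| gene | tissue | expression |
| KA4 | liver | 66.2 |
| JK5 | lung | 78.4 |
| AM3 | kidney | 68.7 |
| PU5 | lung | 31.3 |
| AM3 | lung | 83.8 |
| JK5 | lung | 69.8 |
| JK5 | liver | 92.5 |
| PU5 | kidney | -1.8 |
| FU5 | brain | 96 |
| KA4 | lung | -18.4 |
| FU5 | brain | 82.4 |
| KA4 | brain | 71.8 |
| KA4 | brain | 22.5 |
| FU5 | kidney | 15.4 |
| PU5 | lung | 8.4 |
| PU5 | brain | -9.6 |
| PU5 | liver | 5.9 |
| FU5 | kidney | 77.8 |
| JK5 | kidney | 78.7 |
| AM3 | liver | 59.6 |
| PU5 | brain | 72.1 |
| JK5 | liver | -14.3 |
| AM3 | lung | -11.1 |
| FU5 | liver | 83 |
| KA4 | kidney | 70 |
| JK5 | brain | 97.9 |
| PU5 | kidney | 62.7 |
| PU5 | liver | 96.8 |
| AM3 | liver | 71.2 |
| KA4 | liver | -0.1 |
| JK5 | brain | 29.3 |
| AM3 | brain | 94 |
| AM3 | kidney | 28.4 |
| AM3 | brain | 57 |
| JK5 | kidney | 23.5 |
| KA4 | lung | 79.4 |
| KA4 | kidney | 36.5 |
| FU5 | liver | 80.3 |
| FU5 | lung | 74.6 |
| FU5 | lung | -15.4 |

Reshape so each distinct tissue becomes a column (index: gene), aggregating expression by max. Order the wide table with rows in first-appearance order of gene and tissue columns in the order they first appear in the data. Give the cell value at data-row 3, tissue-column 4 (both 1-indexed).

With rows in first-appearance order of gene, row 3 is gene=AM3. tissue columns in first-appearance order: liver, lung, kidney, brain; column 4 is brain.
Long rows with gene=AM3, tissue=brain: max(94, 57) = 94.

94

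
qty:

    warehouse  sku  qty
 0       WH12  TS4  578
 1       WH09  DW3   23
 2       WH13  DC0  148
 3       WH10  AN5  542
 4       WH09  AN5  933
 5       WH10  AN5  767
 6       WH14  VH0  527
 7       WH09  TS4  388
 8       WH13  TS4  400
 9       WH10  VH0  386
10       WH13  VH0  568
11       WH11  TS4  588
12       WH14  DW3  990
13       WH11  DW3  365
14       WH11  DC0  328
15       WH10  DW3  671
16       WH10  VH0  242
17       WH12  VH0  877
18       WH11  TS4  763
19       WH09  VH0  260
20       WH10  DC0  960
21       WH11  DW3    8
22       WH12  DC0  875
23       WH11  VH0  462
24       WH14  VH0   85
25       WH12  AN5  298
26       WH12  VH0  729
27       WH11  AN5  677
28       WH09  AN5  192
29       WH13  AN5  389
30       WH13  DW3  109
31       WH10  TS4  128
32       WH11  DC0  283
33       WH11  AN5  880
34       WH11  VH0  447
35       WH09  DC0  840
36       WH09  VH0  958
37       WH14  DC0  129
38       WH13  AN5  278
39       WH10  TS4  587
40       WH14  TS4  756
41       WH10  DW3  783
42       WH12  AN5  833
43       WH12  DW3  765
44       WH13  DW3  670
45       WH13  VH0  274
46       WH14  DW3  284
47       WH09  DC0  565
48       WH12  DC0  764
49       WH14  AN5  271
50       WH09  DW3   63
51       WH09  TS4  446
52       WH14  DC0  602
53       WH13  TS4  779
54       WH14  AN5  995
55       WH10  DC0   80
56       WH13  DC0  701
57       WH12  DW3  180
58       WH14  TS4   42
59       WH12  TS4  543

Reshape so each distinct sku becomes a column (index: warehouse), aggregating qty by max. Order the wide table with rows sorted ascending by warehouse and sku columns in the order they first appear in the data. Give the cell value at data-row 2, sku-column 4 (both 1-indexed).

With rows sorted ascending by warehouse, row 2 is warehouse=WH10. sku columns in first-appearance order: TS4, DW3, DC0, AN5, VH0; column 4 is AN5.
Long rows with warehouse=WH10, sku=AN5: max(542, 767) = 767.

767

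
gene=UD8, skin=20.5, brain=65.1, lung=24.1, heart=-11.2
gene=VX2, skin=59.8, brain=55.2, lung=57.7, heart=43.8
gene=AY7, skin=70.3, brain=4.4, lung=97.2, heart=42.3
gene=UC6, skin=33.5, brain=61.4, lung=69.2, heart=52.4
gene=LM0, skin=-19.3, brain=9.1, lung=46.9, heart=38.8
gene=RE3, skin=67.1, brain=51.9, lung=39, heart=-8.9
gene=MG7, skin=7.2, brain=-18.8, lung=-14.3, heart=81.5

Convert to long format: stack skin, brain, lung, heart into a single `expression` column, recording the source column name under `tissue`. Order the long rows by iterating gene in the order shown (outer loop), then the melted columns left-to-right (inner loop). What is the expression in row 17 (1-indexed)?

-19.3

28 rows total (7 × 4). Row 17: index ⌊(17-1)/4⌋ = 4 into gene → LM0; (17-1) mod 4 = 0 into the melted columns → skin.
So row 17 is (LM0, skin, -19.3); expression = -19.3.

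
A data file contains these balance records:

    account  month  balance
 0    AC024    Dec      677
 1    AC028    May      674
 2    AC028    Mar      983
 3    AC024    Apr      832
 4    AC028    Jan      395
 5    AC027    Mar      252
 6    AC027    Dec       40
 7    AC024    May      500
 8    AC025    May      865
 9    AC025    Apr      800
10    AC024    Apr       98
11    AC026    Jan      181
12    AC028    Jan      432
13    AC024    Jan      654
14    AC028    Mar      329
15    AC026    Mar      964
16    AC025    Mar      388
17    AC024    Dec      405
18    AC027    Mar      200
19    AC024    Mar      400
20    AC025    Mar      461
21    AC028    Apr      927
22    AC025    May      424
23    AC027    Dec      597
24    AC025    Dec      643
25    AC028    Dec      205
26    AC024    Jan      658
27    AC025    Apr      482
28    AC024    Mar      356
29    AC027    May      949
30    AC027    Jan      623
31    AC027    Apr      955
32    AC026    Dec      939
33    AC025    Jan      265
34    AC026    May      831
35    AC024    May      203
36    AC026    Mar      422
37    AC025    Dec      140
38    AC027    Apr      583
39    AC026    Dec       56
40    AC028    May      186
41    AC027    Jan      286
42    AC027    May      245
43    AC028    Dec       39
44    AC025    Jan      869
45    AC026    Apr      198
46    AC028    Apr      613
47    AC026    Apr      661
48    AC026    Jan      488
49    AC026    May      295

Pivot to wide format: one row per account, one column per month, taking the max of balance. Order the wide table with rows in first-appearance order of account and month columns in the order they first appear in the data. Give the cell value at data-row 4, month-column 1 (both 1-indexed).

With rows in first-appearance order of account, row 4 is account=AC025. month columns in first-appearance order: Dec, May, Mar, Apr, Jan; column 1 is Dec.
Long rows with account=AC025, month=Dec: max(643, 140) = 643.

643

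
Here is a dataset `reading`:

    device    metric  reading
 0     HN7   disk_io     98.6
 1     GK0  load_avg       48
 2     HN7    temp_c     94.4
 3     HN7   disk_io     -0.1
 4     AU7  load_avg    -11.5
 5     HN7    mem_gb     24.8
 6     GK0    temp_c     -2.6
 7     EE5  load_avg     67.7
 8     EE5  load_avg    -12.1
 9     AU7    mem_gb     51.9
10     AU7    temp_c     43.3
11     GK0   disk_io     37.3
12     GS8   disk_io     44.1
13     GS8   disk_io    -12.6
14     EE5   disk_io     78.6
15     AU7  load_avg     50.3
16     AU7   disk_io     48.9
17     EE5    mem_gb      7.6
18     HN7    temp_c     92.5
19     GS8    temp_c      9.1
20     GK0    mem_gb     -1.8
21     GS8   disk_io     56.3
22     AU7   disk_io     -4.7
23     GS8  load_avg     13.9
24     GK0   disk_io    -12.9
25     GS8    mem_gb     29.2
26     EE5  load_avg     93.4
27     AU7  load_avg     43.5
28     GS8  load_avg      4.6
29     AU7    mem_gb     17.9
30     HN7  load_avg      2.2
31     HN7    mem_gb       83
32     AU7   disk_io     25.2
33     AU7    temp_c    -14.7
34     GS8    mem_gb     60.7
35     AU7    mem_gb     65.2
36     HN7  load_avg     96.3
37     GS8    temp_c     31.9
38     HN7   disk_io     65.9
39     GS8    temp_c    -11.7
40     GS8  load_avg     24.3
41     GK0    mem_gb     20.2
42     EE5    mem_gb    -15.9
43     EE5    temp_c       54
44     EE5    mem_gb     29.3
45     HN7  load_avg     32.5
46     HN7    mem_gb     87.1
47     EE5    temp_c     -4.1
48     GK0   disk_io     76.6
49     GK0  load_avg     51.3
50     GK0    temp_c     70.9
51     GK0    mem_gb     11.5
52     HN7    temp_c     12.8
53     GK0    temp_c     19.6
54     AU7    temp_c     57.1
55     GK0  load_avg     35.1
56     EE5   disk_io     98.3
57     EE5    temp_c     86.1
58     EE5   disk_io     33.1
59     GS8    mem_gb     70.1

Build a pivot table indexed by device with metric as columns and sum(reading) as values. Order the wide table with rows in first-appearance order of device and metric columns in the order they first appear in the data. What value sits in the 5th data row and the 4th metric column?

With rows in first-appearance order of device, row 5 is device=GS8. metric columns in first-appearance order: disk_io, load_avg, temp_c, mem_gb; column 4 is mem_gb.
Long rows with device=GS8, metric=mem_gb: 29.2 + 60.7 + 70.1 = 160.

160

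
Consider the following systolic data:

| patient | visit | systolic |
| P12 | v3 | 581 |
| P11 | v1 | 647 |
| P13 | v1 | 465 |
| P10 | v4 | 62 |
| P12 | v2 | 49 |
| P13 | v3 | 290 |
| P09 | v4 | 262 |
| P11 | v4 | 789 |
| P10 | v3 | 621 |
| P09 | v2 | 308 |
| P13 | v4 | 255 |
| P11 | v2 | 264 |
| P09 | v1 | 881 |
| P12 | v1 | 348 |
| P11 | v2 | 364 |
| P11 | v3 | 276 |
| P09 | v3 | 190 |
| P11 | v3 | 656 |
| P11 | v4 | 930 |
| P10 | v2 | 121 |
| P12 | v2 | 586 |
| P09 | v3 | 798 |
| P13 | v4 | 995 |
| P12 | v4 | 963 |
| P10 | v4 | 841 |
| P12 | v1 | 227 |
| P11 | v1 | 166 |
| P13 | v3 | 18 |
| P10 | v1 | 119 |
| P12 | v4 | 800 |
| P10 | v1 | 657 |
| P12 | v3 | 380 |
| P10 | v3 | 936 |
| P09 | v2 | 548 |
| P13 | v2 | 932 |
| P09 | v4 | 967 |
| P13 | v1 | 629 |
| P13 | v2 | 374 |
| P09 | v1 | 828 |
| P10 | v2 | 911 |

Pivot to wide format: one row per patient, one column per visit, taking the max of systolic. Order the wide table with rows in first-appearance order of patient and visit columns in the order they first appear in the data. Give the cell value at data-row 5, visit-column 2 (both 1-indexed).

With rows in first-appearance order of patient, row 5 is patient=P09. visit columns in first-appearance order: v3, v1, v4, v2; column 2 is v1.
Long rows with patient=P09, visit=v1: max(881, 828) = 881.

881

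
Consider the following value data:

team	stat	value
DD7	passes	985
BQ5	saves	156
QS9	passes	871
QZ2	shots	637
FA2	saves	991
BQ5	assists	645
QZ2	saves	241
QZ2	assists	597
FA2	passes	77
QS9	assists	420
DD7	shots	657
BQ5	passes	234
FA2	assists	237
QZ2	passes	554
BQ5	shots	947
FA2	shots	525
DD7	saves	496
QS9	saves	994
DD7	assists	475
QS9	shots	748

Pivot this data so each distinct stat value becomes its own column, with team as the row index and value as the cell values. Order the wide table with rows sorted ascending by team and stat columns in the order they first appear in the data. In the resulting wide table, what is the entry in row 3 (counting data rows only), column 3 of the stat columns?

With rows sorted ascending by team, row 3 is team=FA2. stat columns in first-appearance order: passes, saves, shots, assists; column 3 is shots.
Long rows with team=FA2, stat=shots: value = 525.

525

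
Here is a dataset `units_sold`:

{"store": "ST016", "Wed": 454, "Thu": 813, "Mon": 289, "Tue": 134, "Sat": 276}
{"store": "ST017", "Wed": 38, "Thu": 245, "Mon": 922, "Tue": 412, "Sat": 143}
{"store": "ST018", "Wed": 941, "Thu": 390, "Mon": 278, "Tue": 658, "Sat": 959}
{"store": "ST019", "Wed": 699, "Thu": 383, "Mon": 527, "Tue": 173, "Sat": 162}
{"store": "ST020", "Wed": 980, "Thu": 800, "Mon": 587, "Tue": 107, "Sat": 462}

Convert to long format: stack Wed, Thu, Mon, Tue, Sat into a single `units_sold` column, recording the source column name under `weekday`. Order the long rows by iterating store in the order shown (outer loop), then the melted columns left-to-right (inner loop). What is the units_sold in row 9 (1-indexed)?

412

25 rows total (5 × 5). Row 9: index ⌊(9-1)/5⌋ = 1 into store → ST017; (9-1) mod 5 = 3 into the melted columns → Tue.
So row 9 is (ST017, Tue, 412); units_sold = 412.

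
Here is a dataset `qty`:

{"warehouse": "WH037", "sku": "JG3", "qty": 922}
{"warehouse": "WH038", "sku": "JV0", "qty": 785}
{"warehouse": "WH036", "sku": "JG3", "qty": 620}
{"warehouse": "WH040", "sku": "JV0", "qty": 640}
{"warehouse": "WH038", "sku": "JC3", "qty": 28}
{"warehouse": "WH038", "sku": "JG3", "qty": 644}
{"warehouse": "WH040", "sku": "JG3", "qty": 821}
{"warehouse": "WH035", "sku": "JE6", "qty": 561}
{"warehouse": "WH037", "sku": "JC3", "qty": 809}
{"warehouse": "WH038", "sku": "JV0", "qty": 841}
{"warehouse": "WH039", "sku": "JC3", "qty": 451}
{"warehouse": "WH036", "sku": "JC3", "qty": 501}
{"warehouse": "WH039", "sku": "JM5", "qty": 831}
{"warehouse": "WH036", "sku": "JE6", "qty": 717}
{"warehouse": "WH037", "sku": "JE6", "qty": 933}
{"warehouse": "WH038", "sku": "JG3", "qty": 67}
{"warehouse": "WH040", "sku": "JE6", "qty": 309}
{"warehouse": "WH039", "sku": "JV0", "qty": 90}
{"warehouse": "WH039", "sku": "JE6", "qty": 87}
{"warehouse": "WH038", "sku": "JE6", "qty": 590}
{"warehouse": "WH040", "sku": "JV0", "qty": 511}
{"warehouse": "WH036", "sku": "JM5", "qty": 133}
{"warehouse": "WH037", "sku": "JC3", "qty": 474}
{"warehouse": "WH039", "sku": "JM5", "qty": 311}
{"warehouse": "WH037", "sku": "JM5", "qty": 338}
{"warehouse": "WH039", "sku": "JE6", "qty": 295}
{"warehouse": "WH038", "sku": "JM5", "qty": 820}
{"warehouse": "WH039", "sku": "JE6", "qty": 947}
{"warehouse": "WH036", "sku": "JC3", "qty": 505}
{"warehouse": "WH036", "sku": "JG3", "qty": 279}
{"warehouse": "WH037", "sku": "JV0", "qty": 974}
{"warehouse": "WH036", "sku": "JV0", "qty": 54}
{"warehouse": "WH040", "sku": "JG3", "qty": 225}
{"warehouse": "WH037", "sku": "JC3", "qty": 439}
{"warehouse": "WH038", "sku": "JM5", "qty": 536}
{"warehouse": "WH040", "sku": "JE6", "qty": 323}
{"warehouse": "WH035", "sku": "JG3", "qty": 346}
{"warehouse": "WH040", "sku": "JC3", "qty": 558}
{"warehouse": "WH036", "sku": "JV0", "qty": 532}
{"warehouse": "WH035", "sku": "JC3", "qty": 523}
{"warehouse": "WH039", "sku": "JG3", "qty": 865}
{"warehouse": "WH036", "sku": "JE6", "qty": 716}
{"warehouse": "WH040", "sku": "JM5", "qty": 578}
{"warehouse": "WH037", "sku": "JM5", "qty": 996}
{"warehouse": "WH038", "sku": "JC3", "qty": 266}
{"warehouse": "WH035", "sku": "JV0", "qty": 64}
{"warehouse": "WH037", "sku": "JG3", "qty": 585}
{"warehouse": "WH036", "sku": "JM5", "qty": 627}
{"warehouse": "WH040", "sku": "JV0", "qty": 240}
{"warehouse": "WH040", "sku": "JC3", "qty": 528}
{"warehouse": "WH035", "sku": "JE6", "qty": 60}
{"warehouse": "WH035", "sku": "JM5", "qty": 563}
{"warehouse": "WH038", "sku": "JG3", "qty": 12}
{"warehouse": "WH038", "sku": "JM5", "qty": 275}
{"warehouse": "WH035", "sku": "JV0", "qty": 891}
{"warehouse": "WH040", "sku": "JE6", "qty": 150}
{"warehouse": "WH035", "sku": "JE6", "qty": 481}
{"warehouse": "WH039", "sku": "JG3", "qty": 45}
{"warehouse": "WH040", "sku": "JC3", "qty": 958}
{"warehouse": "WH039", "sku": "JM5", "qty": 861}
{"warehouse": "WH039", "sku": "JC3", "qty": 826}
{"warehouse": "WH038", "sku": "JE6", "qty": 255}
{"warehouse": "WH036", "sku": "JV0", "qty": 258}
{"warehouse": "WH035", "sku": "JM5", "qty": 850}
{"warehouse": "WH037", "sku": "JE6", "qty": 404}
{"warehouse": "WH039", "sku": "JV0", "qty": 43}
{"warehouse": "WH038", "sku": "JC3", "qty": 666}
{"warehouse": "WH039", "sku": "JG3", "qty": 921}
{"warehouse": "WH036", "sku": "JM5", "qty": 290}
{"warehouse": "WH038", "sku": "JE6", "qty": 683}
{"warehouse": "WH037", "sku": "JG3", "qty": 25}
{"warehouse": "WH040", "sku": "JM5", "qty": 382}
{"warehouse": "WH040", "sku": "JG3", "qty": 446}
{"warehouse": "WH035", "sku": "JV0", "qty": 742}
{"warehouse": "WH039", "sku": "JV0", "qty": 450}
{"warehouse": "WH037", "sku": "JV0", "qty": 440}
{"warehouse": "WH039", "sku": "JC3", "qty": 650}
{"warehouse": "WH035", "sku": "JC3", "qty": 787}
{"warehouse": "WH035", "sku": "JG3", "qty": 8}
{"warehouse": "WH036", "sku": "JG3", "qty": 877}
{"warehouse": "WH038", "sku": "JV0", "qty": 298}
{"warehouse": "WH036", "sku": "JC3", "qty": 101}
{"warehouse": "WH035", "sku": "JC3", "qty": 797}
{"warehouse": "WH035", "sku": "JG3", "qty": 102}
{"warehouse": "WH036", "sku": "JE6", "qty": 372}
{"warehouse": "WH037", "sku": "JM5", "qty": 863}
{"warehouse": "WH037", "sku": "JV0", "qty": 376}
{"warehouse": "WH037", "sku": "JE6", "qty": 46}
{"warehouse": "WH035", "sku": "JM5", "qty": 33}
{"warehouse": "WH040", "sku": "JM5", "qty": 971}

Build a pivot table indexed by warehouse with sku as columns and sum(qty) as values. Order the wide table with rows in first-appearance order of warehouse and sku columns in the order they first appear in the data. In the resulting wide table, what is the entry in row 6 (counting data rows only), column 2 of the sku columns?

583

With rows in first-appearance order of warehouse, row 6 is warehouse=WH039. sku columns in first-appearance order: JG3, JV0, JC3, JE6, JM5; column 2 is JV0.
Long rows with warehouse=WH039, sku=JV0: 90 + 43 + 450 = 583.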